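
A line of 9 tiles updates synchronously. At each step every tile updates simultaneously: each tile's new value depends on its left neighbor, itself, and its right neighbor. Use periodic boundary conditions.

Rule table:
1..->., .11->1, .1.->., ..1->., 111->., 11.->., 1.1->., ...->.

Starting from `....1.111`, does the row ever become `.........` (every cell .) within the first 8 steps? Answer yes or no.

step 1: ......1..
step 2: .........
all cells are . at step 2

yes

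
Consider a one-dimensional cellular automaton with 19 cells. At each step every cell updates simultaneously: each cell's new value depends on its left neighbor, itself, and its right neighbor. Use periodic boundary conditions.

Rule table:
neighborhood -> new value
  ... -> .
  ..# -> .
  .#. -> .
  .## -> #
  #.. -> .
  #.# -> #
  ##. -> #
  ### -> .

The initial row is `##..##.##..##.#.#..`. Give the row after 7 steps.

##.................

##..#####..###.#...
##..#...#..#.##....
##..........###....
##..........#.#....
##...........#.....
##.................
##.................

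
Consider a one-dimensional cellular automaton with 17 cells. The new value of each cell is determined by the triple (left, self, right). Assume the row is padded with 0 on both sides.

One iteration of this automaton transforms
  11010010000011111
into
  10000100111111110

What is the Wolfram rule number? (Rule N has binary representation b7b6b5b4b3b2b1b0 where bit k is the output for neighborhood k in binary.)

position 13: 111 → 1  (bit 7 = 1)
position 1: 110 → 0  (bit 6 = 0)
position 2: 101 → 0  (bit 5 = 0)
position 4: 100 → 0  (bit 4 = 0)
position 0: 011 → 1  (bit 3 = 1)
position 3: 010 → 0  (bit 2 = 0)
position 5: 001 → 1  (bit 1 = 1)
position 8: 000 → 1  (bit 0 = 1)
bits b7..b0 = 10001011 = 139

139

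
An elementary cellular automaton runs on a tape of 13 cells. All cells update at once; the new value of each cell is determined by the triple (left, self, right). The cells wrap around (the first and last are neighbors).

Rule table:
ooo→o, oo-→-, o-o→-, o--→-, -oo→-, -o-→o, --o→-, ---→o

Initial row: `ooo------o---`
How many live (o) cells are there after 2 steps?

-o--oooo-o-o-
-o---oo--o-o-
count of o: 5

5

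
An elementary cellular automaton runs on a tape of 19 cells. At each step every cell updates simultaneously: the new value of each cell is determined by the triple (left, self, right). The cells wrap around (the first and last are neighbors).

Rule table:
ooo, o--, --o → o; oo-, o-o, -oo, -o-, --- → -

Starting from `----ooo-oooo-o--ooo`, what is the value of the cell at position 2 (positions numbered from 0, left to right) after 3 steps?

-

o--o-o---oo---oo-o-
-oo---o-o--o-o-----
o--o-o---oo---o----
position 2 holds -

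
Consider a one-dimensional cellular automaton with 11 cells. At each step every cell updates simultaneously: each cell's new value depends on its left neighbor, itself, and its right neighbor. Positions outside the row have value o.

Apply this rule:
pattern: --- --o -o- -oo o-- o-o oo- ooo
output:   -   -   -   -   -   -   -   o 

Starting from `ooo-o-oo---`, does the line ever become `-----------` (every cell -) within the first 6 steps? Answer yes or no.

step 1: oo---------
step 2: o----------
step 3: -----------
all cells are - at step 3

yes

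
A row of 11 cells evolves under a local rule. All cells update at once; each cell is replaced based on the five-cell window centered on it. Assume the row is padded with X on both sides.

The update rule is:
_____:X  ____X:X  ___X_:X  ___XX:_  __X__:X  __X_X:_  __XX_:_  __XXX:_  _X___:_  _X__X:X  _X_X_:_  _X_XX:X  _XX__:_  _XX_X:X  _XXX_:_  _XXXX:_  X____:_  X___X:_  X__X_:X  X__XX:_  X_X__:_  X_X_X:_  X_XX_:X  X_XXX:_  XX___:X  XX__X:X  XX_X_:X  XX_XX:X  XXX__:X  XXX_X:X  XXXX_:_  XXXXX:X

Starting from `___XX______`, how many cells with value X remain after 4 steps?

4

X____X_XXX_
XX_XX_X__XX
_XXXXX_X___
X__X_XX____
count of X: 4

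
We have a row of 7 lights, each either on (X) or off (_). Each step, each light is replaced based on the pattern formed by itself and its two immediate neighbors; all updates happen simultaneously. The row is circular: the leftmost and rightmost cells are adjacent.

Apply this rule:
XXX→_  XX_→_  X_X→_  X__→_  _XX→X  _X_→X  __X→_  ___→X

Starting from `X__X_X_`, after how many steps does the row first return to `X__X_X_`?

1

X__X_X_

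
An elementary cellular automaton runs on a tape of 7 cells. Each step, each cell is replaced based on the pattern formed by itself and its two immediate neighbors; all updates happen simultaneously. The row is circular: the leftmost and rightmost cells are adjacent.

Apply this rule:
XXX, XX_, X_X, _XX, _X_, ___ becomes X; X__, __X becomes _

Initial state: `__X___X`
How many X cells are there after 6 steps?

5

__X_X_X
__XXXXX
__XXXXX  (fixed point — unchanged through step 6)
count of X: 5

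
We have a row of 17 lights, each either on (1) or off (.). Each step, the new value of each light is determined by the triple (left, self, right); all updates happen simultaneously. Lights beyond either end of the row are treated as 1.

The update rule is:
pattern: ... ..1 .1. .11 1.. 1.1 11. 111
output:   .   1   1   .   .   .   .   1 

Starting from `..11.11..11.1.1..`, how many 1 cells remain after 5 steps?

5

step 1: .1......1...1.1.1
step 2: .1.....11..11.1..
step 3: .1....1...1...1.1
step 4: .1...11..11..11..
step 5: .1..1...1...1...1
count of 1: 5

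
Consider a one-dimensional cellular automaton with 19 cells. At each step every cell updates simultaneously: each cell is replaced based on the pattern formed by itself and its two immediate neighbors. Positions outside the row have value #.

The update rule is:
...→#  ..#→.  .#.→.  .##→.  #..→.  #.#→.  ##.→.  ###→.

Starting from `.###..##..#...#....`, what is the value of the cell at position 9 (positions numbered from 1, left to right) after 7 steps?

step 1: ............#...##.
step 2: .##########...#....
step 3: ............#...##.  (repeats step 1; period 2)
step 7: ............#...##.
position 9 holds .

.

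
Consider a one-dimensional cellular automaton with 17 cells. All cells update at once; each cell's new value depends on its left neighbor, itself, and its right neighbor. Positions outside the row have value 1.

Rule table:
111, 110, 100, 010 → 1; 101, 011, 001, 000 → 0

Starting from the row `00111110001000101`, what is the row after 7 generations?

generation 1: 10011111001100100
generation 2: 11001111100110110
generation 3: 11100111110010010
generation 4: 11110011111011010
generation 5: 11111001111001010
generation 6: 11111100111101010
generation 7: 11111110011101010

11111110011101010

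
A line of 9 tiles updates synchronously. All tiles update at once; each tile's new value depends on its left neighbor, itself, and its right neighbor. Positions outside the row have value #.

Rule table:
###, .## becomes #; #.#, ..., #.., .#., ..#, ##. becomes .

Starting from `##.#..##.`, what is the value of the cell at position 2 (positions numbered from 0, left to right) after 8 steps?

.

step 1: #.....#..
step 2: .........
step 3: .........  (fixed point — unchanged through step 8)
position 2 holds .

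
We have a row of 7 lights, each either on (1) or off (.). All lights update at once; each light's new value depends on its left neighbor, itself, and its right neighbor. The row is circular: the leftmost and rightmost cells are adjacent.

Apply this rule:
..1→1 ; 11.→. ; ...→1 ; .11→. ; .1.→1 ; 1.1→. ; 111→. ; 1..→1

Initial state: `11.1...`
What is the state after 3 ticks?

...1111
111....
...1111

...1111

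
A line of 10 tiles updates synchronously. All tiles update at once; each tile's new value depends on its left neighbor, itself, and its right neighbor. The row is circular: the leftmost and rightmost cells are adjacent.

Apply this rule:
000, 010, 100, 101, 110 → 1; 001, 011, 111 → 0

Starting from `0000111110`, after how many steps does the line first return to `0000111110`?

1110000011
0011111000
1000001111
1111100000
0000111110

5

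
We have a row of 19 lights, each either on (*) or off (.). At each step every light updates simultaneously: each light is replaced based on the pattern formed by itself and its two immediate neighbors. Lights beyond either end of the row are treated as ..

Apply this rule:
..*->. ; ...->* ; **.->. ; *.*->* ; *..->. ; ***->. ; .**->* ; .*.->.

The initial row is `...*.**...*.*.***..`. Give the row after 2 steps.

*...*.......**..*..

**..**..*..*.**...*
*...*.......**..*..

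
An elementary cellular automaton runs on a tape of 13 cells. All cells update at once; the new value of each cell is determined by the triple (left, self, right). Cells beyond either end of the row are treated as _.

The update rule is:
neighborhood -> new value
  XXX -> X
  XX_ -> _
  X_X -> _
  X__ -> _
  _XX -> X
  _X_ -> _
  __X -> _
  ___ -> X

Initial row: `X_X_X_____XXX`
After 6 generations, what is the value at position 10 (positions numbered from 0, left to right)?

_

______XXX_XX_
XXXXX_XX__X__
XXXX__X_____X
XXX_____XXX__
XX__XXX_XX__X
X___XX__X____
position 10 holds _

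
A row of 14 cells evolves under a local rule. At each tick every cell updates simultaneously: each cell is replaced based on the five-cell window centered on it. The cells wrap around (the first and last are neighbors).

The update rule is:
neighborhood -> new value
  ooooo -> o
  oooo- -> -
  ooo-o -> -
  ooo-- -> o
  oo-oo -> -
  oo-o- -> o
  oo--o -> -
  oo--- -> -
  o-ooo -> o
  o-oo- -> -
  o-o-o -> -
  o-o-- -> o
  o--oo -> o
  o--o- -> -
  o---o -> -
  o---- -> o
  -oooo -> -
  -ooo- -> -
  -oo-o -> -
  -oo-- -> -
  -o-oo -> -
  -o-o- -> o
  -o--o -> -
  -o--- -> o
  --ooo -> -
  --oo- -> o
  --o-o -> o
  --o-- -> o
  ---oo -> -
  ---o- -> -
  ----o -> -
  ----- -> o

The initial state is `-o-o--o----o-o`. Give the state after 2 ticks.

-----o--o-oo-o

tick 1: o-oo--ooo--oo-
tick 2: -----o--o-oo-o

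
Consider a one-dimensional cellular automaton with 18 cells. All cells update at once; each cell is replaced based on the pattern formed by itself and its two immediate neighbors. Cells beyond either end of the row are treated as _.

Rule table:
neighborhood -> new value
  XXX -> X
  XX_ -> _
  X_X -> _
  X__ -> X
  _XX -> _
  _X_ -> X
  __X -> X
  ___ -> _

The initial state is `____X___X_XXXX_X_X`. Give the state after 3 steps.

step 1: ___XXX_XX__XX__X_X
step 2: __X_X____XX__XXX_X
step 3: _XX_XX__X__XX_X__X

_XX_XX__X__XX_X__X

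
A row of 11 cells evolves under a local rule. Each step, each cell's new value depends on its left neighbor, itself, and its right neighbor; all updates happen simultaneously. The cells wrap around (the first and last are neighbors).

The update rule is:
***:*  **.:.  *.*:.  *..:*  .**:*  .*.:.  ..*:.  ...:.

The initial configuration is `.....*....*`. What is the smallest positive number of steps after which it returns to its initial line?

step 1: *.....*....
step 2: .*.....*...
step 3: ..*.....*..
step 4: ...*.....*.
step 5: ....*.....*
step 6: *....*.....
step 7: .*....*....
step 8: ..*....*...
step 9: ...*....*..
step 10: ....*....*.
step 11: .....*....*

11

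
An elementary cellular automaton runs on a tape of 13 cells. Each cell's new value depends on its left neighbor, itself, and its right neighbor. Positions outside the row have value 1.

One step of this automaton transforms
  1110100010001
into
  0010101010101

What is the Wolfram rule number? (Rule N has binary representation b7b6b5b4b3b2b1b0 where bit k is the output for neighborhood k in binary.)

position 0: 111 → 0  (bit 7 = 0)
position 2: 110 → 1  (bit 6 = 1)
position 3: 101 → 0  (bit 5 = 0)
position 5: 100 → 0  (bit 4 = 0)
position 12: 011 → 1  (bit 3 = 1)
position 4: 010 → 1  (bit 2 = 1)
position 7: 001 → 0  (bit 1 = 0)
position 6: 000 → 1  (bit 0 = 1)
bits b7..b0 = 01001101 = 77

77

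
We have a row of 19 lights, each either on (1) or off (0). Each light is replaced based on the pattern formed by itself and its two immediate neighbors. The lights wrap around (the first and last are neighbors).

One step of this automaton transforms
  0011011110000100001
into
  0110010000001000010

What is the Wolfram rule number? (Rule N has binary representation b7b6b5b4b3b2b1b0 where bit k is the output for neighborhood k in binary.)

position 6: 111 → 0  (bit 7 = 0)
position 3: 110 → 0  (bit 6 = 0)
position 4: 101 → 0  (bit 5 = 0)
position 0: 100 → 0  (bit 4 = 0)
position 2: 011 → 1  (bit 3 = 1)
position 13: 010 → 0  (bit 2 = 0)
position 1: 001 → 1  (bit 1 = 1)
position 10: 000 → 0  (bit 0 = 0)
bits b7..b0 = 00001010 = 10

10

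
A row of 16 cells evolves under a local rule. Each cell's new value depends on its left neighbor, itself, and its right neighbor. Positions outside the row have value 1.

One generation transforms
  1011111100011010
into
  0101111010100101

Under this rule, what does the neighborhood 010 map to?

At position 14 the neighborhood is 010; the next row has 0 there.

0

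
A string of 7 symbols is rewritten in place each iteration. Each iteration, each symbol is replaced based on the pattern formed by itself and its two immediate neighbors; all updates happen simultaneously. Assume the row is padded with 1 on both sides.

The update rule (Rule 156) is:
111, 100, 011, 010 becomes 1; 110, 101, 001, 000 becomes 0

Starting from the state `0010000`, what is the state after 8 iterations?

0010100

iteration 1: 1011000
iteration 2: 0010100
iteration 3: 1010110
iteration 4: 0010100  (repeats iteration 2; period 2)
iteration 8: 0010100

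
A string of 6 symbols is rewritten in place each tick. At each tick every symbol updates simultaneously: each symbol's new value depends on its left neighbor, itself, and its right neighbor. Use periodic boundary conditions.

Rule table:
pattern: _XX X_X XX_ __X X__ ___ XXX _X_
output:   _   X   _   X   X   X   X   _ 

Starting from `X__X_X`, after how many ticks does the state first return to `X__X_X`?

2

tick 1: _XX_X_
tick 2: X__X_X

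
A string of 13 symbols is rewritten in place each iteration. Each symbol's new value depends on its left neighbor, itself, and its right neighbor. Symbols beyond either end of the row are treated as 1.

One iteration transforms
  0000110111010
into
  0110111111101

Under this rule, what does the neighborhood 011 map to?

1

At position 4 the neighborhood is 011; the next row has 1 there.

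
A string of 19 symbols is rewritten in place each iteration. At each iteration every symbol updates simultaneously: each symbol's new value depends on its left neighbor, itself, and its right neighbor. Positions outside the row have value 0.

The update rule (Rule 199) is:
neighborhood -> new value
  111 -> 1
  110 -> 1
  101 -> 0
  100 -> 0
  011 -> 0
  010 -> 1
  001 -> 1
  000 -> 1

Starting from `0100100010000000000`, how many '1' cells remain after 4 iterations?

1101101110111111111
0100100110011111111
1101101010101111111
0100101010100111111
count of 1: 11

11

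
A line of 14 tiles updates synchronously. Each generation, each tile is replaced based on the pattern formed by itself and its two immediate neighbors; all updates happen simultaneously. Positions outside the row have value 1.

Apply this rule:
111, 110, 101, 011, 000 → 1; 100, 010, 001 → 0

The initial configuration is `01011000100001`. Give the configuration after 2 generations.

10111010001101
11111100101111

11111100101111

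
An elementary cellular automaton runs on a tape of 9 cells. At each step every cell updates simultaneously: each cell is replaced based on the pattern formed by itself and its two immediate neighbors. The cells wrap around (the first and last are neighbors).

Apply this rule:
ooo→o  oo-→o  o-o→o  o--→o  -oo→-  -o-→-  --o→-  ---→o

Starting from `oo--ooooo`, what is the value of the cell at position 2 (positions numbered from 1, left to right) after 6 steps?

ooo--oooo
oooo--ooo
ooooo--oo
oooooo--o
ooooooo--
-ooooooo-
position 2 holds o

o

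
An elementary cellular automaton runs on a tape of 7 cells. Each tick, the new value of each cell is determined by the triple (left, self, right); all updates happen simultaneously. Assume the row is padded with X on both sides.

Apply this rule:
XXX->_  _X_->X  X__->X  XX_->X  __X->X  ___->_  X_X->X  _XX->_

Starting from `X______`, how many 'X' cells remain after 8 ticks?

XX____X
_XX__X_
X_XXXXX
XX_____
_XX___X
X_XX_X_
XX_XXXX
_XX____
count of X: 2

2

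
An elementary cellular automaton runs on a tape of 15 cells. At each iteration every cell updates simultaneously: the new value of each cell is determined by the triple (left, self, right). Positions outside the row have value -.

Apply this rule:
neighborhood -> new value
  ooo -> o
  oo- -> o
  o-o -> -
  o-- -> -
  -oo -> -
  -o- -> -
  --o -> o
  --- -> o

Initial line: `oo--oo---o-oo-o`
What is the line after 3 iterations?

-o-o-o-oo---o--
o-------o-oo--o
--oooooo---o-o-

--oooooo---o-o-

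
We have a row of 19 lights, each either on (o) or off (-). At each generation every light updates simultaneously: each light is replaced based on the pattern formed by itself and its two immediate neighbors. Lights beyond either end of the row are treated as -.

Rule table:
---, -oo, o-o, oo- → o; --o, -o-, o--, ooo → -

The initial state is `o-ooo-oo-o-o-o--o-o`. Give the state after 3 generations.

-o--o-o-ooo---oo-oo

generation 1: -oo-ooooo-o-o----o-
generation 2: -oooo---oo-o--oo---
generation 3: -o--o-o-ooo---oo-oo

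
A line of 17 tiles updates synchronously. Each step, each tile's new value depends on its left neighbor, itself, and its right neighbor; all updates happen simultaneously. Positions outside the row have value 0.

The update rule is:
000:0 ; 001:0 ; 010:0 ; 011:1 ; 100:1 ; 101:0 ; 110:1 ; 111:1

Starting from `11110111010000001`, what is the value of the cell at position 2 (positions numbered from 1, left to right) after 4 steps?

1

step 1: 11110111001000000
step 2: 11110111100100000
step 3: 11110111110010000
step 4: 11110111111001000
position 2 holds 1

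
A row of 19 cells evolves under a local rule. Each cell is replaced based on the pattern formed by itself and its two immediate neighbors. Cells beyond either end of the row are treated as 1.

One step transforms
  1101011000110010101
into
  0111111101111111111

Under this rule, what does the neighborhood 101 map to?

At position 2 the neighborhood is 101; the next row has 1 there.

1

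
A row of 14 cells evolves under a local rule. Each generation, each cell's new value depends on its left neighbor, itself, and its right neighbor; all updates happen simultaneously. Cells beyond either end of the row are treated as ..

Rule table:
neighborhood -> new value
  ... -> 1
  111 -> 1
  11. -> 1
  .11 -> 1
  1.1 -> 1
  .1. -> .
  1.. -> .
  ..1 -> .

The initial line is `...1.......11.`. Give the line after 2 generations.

11.1.11111111.

generation 1: 11...11111.11.
generation 2: 11.1.11111111.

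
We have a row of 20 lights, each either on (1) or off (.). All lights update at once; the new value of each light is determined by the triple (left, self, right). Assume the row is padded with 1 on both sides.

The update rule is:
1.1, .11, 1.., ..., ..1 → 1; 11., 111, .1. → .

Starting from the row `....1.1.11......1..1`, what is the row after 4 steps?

1111.1.11.111111.111
....1.11.11.....11..
1111.11.11.111111.11
....11.11.11.....11.

....11.11.11.....11.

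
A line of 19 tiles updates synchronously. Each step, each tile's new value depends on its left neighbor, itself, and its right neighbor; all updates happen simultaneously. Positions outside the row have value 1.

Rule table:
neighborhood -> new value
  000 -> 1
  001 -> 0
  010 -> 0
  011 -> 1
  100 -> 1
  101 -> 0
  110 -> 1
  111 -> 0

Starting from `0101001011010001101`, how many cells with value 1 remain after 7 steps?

11

0000100011001101101
1110011011101101101
0011011010101101101
1011011000001101101
1011011111101101101
1011010000101101101
1011001110001101101
count of 1: 11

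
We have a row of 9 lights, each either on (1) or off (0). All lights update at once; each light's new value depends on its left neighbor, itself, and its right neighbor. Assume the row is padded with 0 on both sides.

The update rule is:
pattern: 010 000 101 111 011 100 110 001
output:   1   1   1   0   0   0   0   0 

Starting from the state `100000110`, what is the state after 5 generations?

generation 1: 101110000
generation 2: 110000111
generation 3: 000110000
generation 4: 110000111  (repeats generation 2; period 2)
generation 5: 000110000

000110000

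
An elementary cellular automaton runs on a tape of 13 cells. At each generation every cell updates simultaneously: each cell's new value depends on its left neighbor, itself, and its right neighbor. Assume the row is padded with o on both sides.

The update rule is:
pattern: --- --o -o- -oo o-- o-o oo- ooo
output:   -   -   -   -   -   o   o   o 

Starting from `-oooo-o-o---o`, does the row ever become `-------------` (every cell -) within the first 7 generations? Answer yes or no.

no

generation 1: o-oooo-o-----
generation 2: oo-oooo------
generation 3: ooo-ooo------
generation 4: oooo-oo------
generation 5: ooooo-o------
generation 6: oooooo-------
generation 7: oooooo-------
generation 7 is oooooo-------, still not uniform -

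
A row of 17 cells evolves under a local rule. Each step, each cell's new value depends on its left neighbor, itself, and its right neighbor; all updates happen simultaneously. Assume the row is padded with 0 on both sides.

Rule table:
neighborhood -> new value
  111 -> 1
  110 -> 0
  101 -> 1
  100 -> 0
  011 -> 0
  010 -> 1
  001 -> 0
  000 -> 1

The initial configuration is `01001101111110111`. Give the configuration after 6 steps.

step 1: 01000010111101010
step 2: 01011011011011110
step 3: 01100100100101100
step 4: 00000100100110001
step 5: 11110100100000101
step 6: 01101100101110111

01101100101110111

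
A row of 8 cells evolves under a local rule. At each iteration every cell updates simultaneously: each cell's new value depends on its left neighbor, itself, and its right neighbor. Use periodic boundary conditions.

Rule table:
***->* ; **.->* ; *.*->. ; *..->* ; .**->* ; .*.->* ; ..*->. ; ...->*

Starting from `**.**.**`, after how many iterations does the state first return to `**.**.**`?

**.**.**

1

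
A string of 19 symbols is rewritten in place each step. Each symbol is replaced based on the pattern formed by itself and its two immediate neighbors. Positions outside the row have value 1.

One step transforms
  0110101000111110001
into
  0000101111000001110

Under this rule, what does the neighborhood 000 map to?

1

At position 8 the neighborhood is 000; the next row has 1 there.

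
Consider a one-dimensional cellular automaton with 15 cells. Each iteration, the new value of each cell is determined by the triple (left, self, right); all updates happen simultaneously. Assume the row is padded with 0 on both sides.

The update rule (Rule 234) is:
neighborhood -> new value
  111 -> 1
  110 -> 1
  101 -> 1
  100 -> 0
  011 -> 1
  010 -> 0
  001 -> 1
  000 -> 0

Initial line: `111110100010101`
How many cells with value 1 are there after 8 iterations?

9

111111000101010
111111001010100
111111010101000
111111101010000
111111110100000
111111111000000
111111111000000  (fixed point — unchanged through iteration 8)
count of 1: 9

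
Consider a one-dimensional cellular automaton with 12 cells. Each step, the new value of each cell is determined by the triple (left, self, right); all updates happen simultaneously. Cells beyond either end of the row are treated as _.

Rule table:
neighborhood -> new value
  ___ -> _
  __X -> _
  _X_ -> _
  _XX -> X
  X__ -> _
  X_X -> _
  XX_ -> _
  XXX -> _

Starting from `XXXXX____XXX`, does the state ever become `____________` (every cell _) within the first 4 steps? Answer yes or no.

X________X__
____________
all cells are _ at step 2

yes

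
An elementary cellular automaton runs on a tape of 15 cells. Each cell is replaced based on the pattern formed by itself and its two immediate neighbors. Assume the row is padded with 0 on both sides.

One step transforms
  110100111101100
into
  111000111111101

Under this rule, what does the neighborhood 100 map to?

At position 4 the neighborhood is 100; the next row has 0 there.

0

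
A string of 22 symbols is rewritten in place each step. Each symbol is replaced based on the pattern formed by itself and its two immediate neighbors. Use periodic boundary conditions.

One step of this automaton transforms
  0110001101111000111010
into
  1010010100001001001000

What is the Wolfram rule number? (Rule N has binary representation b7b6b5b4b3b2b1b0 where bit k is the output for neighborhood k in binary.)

position 10: 111 → 0  (bit 7 = 0)
position 2: 110 → 1  (bit 6 = 1)
position 8: 101 → 0  (bit 5 = 0)
position 3: 100 → 0  (bit 4 = 0)
position 1: 011 → 0  (bit 3 = 0)
position 20: 010 → 0  (bit 2 = 0)
position 0: 001 → 1  (bit 1 = 1)
position 4: 000 → 0  (bit 0 = 0)
bits b7..b0 = 01000010 = 66

66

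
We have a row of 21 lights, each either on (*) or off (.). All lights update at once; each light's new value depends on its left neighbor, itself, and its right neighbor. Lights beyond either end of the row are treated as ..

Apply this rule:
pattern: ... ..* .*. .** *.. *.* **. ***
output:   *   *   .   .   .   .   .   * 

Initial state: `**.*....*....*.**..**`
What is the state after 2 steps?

*****.*..*.*..****..*

.....***..***.....*..
*****.*..*.*..****..*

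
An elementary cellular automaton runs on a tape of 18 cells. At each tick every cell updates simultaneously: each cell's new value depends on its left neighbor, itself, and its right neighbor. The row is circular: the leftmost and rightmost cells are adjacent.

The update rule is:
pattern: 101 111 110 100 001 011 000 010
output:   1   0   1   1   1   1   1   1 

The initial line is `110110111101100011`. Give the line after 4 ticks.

110000111100000011

tick 1: 011111100111111110
tick 2: 110000111100000011
tick 3: 011111100111111110  (repeats tick 1; period 2)
tick 4: 110000111100000011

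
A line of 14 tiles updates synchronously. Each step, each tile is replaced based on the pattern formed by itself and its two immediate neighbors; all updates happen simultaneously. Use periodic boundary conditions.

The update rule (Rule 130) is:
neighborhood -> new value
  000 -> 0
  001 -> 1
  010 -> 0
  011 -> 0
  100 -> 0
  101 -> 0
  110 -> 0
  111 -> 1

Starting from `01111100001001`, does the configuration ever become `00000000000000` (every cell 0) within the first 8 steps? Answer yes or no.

no

00111000010010
01010000100100
10000001001000
00000010010001
00000100100010
00001001000100
00010010001000
00100100010000
step 8 is 00100100010000, still not uniform 0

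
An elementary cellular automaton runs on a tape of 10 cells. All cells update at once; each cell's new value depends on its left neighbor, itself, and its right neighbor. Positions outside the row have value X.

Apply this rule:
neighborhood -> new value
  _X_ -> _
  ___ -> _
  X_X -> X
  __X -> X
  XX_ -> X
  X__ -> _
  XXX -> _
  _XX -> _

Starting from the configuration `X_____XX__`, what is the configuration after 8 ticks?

XX_XX_X_X_

X____X_X_X
X___X_X_X_
X__X_X_X_X
X_X_X_X_X_
XX_X_X_X_X
_XX_X_X_X_
X_XX_X_X_X
XX_XX_X_X_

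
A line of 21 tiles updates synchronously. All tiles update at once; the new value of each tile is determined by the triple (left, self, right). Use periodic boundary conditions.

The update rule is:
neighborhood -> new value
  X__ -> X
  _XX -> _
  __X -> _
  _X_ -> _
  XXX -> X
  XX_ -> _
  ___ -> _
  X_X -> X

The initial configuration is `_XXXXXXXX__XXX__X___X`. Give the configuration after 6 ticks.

_X___X__X_X_X_X__X_X_

X_XXXXXX_X__X_X__X___
_X_XXXX_X_X__X_X__X__
__X_XX_X_X_X__X_X__X_
___X__X_X_X_X__X_X__X
X___X__X_X_X_X__X_X__
_X___X__X_X_X_X__X_X_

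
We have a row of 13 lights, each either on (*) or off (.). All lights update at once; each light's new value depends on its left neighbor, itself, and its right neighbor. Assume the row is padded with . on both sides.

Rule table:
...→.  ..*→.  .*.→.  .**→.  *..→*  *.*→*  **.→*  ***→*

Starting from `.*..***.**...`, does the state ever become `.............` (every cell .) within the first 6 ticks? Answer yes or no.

no

..*..***.**..
...*..***.**.
....*..***.**
.....*..***.*
......*..***.
.......*..***
tick 6 is .......*..***, still not uniform .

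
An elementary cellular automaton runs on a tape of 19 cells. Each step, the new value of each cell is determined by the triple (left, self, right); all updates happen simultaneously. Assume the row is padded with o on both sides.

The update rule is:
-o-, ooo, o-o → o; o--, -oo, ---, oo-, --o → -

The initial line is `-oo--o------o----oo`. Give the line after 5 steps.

o----o------o-----o
-----o------o------
-----o------o------  (fixed point — unchanged through step 5)

-----o------o------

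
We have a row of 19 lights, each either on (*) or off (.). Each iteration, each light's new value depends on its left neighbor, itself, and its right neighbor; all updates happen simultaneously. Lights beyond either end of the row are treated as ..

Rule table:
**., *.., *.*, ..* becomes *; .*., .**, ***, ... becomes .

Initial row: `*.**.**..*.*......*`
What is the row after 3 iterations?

.*.**.***.*.*....*.
*.*.**..**.*.*..*.*
.*.*.***.**.*.**.*.

.*.*.***.**.*.**.*.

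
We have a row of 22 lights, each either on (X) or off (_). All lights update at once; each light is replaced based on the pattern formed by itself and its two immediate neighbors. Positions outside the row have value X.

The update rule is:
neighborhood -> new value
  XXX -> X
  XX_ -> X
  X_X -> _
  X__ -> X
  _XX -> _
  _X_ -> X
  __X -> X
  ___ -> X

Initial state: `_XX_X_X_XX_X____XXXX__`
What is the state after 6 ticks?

XXXXX_XXX_XXXX__XXXX__

tick 1: __X_X_X__X_XXXXX_XXXXX
tick 2: XXX_X_XXXX__XXXX__XXXX
tick 3: XXX_X__XXXXX_XXXXX_XXX
tick 4: XXX_XXX_XXXX__XXXX__XX
tick 5: XXX__XX__XXXXX_XXXXX_X
tick 6: XXXXX_XXX_XXXX__XXXX__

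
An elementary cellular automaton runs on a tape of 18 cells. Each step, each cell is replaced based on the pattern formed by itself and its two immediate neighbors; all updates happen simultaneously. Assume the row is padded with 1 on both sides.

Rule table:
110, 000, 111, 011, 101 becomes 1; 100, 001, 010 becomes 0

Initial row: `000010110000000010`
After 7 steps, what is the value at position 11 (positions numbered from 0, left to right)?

011001110111111001
111001111111111001
111001111111111001  (fixed point — unchanged through step 7)
position 11 holds 1

1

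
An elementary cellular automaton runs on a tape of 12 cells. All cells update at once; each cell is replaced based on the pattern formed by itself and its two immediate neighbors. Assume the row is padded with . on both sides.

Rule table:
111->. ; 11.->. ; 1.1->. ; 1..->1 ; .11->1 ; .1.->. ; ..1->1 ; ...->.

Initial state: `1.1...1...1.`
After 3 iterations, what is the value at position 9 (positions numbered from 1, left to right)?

.

iteration 1: ...1.1.1.1.1
iteration 2: ..1.........
iteration 3: .1.1........
position 9 holds .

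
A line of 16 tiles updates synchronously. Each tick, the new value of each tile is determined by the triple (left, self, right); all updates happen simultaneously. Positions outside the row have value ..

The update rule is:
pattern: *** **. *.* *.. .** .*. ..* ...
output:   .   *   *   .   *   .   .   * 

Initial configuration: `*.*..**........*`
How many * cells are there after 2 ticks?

tick 1: .*...**.******..
tick 2: ...*.****....*.*
count of *: 7

7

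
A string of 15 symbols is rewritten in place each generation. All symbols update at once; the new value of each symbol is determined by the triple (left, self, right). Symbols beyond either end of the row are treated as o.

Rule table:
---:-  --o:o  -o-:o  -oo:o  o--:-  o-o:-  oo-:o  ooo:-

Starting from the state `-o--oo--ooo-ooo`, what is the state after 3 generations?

generation 1: -o-ooo-oo-o-o--
generation 2: -o-o-o-oo-o-o-o
generation 3: -o-o-o-oo-o-o-o

-o-o-o-oo-o-o-o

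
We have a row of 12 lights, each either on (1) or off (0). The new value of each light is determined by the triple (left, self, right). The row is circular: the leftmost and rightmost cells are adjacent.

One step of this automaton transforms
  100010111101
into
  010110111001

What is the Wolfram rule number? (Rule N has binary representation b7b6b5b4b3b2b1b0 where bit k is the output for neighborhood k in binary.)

158

position 7: 111 → 1  (bit 7 = 1)
position 0: 110 → 0  (bit 6 = 0)
position 5: 101 → 0  (bit 5 = 0)
position 1: 100 → 1  (bit 4 = 1)
position 6: 011 → 1  (bit 3 = 1)
position 4: 010 → 1  (bit 2 = 1)
position 3: 001 → 1  (bit 1 = 1)
position 2: 000 → 0  (bit 0 = 0)
bits b7..b0 = 10011110 = 158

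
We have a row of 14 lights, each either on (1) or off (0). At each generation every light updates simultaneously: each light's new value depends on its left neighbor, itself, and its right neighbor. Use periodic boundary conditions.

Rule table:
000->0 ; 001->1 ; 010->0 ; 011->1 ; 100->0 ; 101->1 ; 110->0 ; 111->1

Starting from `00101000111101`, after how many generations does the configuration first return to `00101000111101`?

generation 1: 01010001111010
generation 2: 10100011110100
generation 3: 01000111101001
generation 4: 10001111010010
generation 5: 00011110100101
generation 6: 00111101001010
generation 7: 01111010010100
generation 8: 11110100101000
generation 9: 11101001010001
generation 10: 11010010100011
generation 11: 10100101000111
generation 12: 01001010001111
generation 13: 10010100011110
generation 14: 00101000111101

14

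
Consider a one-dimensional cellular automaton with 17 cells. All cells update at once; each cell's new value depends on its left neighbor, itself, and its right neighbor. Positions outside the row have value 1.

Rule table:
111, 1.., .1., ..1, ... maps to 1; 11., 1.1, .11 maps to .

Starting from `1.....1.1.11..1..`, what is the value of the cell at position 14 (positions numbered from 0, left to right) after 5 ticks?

tick 1: .111111.1...11111
tick 2: ..1111..1111.1111
tick 3: 11.11.11.11...111
tick 4: 1..........111.11
tick 5: .1111111111.1...1
position 14 holds .

.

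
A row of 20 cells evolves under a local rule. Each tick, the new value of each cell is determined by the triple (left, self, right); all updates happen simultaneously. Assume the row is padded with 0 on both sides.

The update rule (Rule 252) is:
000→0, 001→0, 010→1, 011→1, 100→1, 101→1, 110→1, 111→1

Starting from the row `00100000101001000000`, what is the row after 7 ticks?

tick 1: 00110000111101100000
tick 2: 00111000111111110000
tick 3: 00111100111111111000
tick 4: 00111110111111111100
tick 5: 00111111111111111110
tick 6: 00111111111111111111
tick 7: 00111111111111111111

00111111111111111111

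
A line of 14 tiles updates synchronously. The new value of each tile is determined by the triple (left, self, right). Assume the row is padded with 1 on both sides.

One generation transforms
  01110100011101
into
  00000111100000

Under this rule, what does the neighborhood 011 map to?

At position 1 the neighborhood is 011; the next row has 0 there.

0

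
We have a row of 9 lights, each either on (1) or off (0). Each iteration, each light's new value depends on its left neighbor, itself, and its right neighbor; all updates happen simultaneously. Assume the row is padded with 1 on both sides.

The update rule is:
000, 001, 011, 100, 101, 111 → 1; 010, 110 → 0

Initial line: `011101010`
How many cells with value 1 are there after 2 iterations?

111010101
110101011
count of 1: 6

6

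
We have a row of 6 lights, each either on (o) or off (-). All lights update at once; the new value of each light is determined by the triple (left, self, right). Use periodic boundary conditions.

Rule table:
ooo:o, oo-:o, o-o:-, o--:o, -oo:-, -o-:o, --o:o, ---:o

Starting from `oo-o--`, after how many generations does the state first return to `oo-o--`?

-o-ooo
-o--oo
-ooo-o
--oo-o
oo-o-o
oo-o--

6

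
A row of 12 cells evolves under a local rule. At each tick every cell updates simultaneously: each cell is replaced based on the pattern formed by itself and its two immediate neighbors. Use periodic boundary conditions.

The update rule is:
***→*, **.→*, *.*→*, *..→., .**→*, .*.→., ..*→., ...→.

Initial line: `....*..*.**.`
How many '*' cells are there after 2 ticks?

........***.
........***.
count of *: 3

3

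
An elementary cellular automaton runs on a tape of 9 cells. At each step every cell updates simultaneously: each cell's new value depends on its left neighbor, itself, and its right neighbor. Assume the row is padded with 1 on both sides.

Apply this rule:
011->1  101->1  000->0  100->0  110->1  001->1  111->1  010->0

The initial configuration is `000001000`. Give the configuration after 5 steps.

100011111

step 1: 000010001
step 2: 000100011
step 3: 001000111
step 4: 010001111
step 5: 100011111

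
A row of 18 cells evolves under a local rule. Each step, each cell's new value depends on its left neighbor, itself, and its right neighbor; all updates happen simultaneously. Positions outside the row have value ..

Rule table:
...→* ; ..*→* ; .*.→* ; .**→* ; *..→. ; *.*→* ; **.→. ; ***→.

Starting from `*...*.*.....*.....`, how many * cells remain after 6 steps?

step 1: *.*****.*****.****
step 2: ***....**....**...
step 3: *...****..****..**
step 4: *.***....**....**.
step 5: ***...****..****..
step 6: *...***....**....*
count of *: 7

7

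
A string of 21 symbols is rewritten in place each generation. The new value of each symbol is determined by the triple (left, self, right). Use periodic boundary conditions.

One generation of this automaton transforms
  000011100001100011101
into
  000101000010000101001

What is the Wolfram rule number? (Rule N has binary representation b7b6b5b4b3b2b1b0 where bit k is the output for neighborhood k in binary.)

134

position 5: 111 → 1  (bit 7 = 1)
position 6: 110 → 0  (bit 6 = 0)
position 19: 101 → 0  (bit 5 = 0)
position 0: 100 → 0  (bit 4 = 0)
position 4: 011 → 0  (bit 3 = 0)
position 20: 010 → 1  (bit 2 = 1)
position 3: 001 → 1  (bit 1 = 1)
position 1: 000 → 0  (bit 0 = 0)
bits b7..b0 = 10000110 = 134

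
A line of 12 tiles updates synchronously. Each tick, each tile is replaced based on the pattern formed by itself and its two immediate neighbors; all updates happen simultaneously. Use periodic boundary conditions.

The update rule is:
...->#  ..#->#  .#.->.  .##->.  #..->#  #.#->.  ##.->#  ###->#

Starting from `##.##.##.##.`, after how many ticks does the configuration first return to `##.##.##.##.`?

tick 1: .#..#..#..#.
tick 2: #.##.##.##.#
tick 3: #..#..#..#..
tick 4: .##.##.##.##
tick 5: ..#..#..#..#
tick 6: ##.##.##.##.

6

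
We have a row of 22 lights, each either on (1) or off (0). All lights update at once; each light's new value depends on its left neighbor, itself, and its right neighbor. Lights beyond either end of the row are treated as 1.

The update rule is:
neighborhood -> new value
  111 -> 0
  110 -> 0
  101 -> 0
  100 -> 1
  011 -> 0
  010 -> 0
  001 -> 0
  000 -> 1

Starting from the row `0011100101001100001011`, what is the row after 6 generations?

1000010000100011100000
0111001110011000011110
0000100001000111000000
1110011100110000111110
0001000010001110000000
1100111001100001111110

1100111001100001111110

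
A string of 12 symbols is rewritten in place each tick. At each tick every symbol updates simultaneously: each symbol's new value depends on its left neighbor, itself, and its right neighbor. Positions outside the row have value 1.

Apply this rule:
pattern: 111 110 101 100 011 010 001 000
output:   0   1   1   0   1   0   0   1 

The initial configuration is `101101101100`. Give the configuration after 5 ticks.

010111001111

tick 1: 111111111100
tick 2: 000000000100
tick 3: 011111110000
tick 4: 110000010110
tick 5: 010111001111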